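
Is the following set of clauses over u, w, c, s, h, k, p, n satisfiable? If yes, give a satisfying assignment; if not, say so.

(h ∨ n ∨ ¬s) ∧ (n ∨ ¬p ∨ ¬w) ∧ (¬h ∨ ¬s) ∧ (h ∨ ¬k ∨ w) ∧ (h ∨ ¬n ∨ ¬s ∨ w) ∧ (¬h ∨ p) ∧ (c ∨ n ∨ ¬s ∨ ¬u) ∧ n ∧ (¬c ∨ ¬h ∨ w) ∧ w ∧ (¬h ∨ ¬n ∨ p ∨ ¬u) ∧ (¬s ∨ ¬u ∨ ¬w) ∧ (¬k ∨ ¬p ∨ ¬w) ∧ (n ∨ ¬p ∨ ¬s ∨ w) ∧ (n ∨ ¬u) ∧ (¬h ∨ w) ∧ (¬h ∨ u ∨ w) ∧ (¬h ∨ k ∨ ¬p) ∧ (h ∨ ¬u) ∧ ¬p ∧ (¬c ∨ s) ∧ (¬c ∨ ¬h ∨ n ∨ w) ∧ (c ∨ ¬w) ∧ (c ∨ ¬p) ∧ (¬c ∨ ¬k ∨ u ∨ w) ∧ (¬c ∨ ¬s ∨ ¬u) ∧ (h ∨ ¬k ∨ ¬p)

u = False, w = True, c = True, s = True, h = False, k = True, p = False, n = True

Unit clause (n) forces n = True.
Unit clause (w) forces w = True.
Unit clause (¬p) forces p = False.
In (c ∨ ¬w) only c is left, so c = True.
In (¬h ∨ p) only ¬h is left, so h = False.
In (h ∨ ¬u) only ¬u is left, so u = False.
In (¬c ∨ s) only s is left, so s = True.
Set k = True.
All clauses satisfied.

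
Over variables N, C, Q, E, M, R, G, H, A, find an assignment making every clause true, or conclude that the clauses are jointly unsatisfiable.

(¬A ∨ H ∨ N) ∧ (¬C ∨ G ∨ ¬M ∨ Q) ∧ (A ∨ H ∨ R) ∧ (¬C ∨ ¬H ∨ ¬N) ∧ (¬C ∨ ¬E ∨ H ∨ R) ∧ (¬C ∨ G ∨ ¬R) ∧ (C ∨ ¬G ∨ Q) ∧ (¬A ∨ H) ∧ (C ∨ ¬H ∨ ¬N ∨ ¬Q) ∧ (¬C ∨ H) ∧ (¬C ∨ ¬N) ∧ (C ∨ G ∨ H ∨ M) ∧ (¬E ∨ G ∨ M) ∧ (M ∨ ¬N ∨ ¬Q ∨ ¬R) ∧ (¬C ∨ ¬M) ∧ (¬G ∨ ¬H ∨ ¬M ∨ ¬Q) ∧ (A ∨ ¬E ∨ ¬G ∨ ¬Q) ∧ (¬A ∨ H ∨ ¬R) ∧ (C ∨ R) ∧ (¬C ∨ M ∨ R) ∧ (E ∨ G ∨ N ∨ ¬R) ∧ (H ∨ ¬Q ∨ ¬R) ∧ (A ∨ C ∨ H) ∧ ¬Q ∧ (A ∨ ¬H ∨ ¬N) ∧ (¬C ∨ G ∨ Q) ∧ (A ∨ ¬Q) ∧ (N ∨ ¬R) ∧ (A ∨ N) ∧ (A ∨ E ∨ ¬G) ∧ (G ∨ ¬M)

N = True, C = False, Q = False, E = False, M = False, R = True, G = False, H = True, A = True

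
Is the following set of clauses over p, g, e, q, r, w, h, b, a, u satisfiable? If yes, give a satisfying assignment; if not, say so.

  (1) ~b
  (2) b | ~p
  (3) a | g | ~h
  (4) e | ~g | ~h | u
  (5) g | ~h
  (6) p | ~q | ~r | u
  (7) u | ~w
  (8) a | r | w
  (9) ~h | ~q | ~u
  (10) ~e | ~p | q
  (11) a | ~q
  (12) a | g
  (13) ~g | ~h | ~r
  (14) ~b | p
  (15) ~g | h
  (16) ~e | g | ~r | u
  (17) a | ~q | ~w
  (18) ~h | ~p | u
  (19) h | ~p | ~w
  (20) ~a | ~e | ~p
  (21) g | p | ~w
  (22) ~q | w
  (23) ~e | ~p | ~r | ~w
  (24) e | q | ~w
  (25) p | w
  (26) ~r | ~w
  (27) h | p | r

Unit clause (~b) forces b = False.
In (b | ~p) only ~p is left, so p = False.
In (p | w) only w is left, so w = True.
In (~r | ~w) only ~r is left, so r = False.
In (h | p | r) only h is left, so h = True.
In (g | ~h) only g is left, so g = True.
In (u | ~w) only u is left, so u = True.
In (~h | ~q | ~u) only ~q is left, so q = False.
In (e | q | ~w) only e is left, so e = True.
Set a = False.
All clauses satisfied.

p=F; g=T; e=T; q=F; r=F; w=T; h=T; b=F; a=F; u=T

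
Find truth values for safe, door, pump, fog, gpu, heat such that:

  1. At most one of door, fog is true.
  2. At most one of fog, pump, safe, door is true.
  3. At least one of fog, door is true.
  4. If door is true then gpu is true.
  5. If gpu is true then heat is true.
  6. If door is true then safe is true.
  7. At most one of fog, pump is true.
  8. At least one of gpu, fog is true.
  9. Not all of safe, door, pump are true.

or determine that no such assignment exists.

safe = False; door = False; pump = False; fog = True; gpu = False; heat = True

  (1) {door, fog}: 1 true — at most one ✓
  (2) {fog, pump, safe, door}: 1 true — at most one ✓
  (3) {fog, door}: 1 true — at least one ✓
  (4) door=F ⇒ gpu: vacuous ✓
  (5) gpu=F ⇒ heat: vacuous ✓
  (6) door=F ⇒ safe: vacuous ✓
  (7) {fog, pump}: 1 true — at most one ✓
  (8) {gpu, fog}: 1 true — at least one ✓
  (9) {safe, door, pump}: 0/3 true — not all ✓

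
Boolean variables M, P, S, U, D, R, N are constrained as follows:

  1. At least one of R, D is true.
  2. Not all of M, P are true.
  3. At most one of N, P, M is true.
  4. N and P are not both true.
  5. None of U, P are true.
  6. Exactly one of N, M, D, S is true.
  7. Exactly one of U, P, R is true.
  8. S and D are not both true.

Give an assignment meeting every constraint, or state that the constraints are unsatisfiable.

M = False, P = False, S = True, U = False, D = False, R = True, N = False

  (1) {R, D}: 1 true — at least one ✓
  (2) {M, P}: 0/2 true — not all ✓
  (3) {N, P, M}: 0 true — at most one ✓
  (4) N=F, P=F — not both ✓
  (5) {U, P}: 0 true — none ✓
  (6) {N, M, D, S}: 1 true — exactly one ✓
  (7) {U, P, R}: 1 true — exactly one ✓
  (8) S=T, D=F — not both ✓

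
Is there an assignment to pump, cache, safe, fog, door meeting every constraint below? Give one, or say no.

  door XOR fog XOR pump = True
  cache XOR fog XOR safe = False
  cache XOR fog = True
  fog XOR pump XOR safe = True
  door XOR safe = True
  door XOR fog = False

Adding constraints 1, 4, 5 mod 2: every variable appears an even number of times on the left, so the left side is 0.
But the right sides sum to 1 (mod 2). 0 ≠ 1 — the system is inconsistent.

Unsatisfiable — no assignment works.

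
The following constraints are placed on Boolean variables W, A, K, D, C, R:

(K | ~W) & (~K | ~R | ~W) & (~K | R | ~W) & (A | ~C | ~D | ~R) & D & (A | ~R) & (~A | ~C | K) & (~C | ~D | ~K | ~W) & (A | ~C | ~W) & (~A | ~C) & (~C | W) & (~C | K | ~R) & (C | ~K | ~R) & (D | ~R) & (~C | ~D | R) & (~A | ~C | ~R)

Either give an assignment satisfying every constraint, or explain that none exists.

Unit clause (D) forces D = True.
Try W = True:
  (K | ~W) forces K = True.
  (~K | ~R | ~W) forces R = False.
  clause (~K | R | ~W) is falsified — backtrack.
So W = False.
  then (~C | W) forces C = False.
Set A = False.
  then (A | ~R) forces R = False.
Set K = True.
All clauses satisfied.

W: False; A: False; K: True; D: True; C: False; R: False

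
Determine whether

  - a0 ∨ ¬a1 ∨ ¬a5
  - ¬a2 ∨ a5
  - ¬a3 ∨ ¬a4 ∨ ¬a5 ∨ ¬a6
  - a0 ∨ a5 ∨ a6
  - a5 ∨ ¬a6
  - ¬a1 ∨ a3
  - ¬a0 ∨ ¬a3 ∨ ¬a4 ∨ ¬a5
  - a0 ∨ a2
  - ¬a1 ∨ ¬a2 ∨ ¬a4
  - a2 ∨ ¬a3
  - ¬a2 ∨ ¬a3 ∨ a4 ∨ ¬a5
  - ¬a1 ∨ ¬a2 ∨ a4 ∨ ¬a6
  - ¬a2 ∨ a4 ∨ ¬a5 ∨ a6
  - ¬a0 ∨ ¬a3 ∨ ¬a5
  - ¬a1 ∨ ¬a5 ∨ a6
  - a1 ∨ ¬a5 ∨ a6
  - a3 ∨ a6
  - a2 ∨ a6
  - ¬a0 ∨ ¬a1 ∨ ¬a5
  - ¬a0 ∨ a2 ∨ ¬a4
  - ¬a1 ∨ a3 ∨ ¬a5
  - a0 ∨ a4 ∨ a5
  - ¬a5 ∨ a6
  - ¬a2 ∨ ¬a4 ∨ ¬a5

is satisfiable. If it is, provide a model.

Set a0 = True.
Try a1 = True:
  (¬a1 ∨ a3) forces a3 = True.
  (a2 ∨ ¬a3) forces a2 = True.
  (¬a2 ∨ a5) forces a5 = True.
  clause (¬a0 ∨ ¬a3 ∨ ¬a5) is falsified — backtrack.
So a1 = False.
Set a2 = True.
  then (¬a2 ∨ a5) forces a5 = True.
  then (¬a0 ∨ ¬a3 ∨ ¬a5) forces a3 = False.
  then (a1 ∨ ¬a5 ∨ a6) forces a6 = True.
  then (¬a2 ∨ ¬a4 ∨ ¬a5) forces a4 = False.
All clauses satisfied.

a0=T; a1=F; a2=T; a3=F; a4=F; a5=T; a6=T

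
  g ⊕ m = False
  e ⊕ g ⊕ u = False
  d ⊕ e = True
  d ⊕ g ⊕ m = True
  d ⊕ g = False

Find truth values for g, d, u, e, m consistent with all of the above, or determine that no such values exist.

g = True; d = True; u = True; e = False; m = True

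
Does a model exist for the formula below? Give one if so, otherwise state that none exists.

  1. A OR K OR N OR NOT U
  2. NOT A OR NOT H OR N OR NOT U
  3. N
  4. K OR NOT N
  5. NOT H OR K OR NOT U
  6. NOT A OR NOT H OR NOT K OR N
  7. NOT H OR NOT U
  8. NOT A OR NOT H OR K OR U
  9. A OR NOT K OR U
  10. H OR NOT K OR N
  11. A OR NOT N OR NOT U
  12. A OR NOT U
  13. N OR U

Unit clause (N) forces N = True.
In (K OR NOT N) only K is left, so K = True.
Try A = False:
  (A OR NOT K OR U) forces U = True.
  clause (A OR NOT N OR NOT U) is falsified — backtrack.
So A = True.
Set U = False.
Set H = False.
All clauses satisfied.

N = True, K = True, A = True, U = False, H = False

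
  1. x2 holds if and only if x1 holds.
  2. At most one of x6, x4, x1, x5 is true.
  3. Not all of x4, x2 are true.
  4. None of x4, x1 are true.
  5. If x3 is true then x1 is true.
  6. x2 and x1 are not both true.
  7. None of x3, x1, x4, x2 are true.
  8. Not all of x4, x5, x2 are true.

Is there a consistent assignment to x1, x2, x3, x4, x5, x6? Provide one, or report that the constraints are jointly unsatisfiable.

x1 = False, x2 = False, x3 = False, x4 = False, x5 = False, x6 = True

  (1) x2=F, x1=F — same ✓
  (2) {x6, x4, x1, x5}: 1 true — at most one ✓
  (3) {x4, x2}: 0/2 true — not all ✓
  (4) {x4, x1}: 0 true — none ✓
  (5) x3=F ⇒ x1: vacuous ✓
  (6) x2=F, x1=F — not both ✓
  (7) {x3, x1, x4, x2}: 0 true — none ✓
  (8) {x4, x5, x2}: 0/3 true — not all ✓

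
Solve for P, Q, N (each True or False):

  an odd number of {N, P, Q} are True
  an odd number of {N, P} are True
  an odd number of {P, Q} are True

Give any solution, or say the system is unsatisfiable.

P: True, Q: False, N: False

{N, P, Q}: 1 true → odd ✓
{N, P}: 1 true → odd ✓
{P, Q}: 1 true → odd ✓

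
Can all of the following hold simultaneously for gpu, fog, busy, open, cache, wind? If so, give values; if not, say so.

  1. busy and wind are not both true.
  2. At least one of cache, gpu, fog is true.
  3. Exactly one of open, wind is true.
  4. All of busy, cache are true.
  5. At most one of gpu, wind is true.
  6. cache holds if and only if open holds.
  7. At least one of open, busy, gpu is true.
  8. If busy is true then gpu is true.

gpu = True, fog = True, busy = True, open = True, cache = True, wind = False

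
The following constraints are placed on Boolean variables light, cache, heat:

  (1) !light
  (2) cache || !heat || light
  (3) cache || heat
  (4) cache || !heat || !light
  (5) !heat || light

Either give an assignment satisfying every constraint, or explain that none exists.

Unit clause (!light) forces light = False.
In (!heat || light) only !heat is left, so heat = False.
In (cache || heat) only cache is left, so cache = True.
Check each clause:
  (!light): !light holds.
  (cache || !heat || light): cache holds.
  (cache || heat): cache holds.
  (cache || !heat || !light): cache holds.
  (!heat || light): !heat holds.
All clauses satisfied.

light = False, cache = True, heat = False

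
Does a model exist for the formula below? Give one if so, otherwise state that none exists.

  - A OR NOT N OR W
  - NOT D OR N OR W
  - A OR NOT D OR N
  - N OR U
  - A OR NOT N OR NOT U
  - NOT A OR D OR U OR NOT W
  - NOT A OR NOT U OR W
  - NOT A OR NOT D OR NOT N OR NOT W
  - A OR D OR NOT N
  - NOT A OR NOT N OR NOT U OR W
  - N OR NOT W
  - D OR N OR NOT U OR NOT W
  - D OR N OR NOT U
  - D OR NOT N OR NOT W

N = True; D = False; W = False; A = True; U = False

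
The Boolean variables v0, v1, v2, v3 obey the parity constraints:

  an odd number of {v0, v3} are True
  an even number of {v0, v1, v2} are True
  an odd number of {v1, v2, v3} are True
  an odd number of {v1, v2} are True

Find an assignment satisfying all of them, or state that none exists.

v0 = True; v1 = False; v2 = True; v3 = False

{v0, v3}: 1 true → odd ✓
{v0, v1, v2}: 2 true → even ✓
{v1, v2, v3}: 1 true → odd ✓
{v1, v2}: 1 true → odd ✓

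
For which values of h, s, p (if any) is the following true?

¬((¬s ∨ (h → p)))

h = True, s = True, p = False

  ¬((¬s ∨ (h → p))) = True
    ¬s ∨ (h → p) = False
      ¬s = False
      h → p = False
The formula evaluates to True.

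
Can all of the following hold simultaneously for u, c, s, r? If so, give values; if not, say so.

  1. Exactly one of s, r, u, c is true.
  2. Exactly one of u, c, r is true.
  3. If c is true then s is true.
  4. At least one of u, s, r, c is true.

u = True, c = False, s = False, r = False

  (1) {s, r, u, c}: 1 true — exactly one ✓
  (2) {u, c, r}: 1 true — exactly one ✓
  (3) c=F ⇒ s: vacuous ✓
  (4) {u, s, r, c}: 1 true — at least one ✓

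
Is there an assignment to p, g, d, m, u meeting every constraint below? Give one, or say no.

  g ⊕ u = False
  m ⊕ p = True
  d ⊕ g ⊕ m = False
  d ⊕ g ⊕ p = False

Adding constraints 2, 3, 4 mod 2: every variable appears an even number of times on the left, so the left side is 0.
But the right sides sum to 1 (mod 2). 0 ≠ 1 — the system is inconsistent.

Unsatisfiable — no assignment works.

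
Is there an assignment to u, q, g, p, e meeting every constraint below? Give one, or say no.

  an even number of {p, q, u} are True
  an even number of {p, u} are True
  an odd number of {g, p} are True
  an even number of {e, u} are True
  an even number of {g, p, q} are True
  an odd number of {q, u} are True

Unsatisfiable

Adding constraints 1, 2, 3, 5 mod 2: every variable appears an even number of times on the left, so the left side is 0.
But the right sides sum to 1 (mod 2). 0 ≠ 1 — the system is inconsistent.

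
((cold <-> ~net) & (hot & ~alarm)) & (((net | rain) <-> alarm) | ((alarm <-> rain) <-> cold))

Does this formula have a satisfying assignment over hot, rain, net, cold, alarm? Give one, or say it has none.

hot=T, rain=T, net=T, cold=F, alarm=F

  (cold <-> ~net) & (hot & ~alarm) = True
    cold <-> ~net = True
      ~net = False
    hot & ~alarm = True
      ~alarm = True
  ((net | rain) <-> alarm) | ((alarm <-> rain) <-> cold) = True
    (net | rain) <-> alarm = False
      net | rain = True
    (alarm <-> rain) <-> cold = True
      alarm <-> rain = False
Both conjuncts True, so the formula holds.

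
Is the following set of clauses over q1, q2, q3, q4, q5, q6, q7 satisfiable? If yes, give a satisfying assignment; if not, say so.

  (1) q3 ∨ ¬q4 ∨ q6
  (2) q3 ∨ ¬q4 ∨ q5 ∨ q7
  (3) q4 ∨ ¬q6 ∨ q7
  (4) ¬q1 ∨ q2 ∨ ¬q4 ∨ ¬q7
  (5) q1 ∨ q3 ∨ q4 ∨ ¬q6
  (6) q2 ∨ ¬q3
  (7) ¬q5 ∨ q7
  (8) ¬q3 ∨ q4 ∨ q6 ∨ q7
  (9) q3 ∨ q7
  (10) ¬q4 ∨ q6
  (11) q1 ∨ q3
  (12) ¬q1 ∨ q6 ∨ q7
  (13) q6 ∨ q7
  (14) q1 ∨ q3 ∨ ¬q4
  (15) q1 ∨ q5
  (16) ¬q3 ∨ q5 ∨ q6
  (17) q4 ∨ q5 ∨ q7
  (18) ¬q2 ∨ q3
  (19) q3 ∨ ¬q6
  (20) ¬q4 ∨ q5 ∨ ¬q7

q1 = True, q2 = True, q3 = True, q4 = False, q5 = True, q6 = False, q7 = True

Set q1 = True.
Set q2 = True.
  then (¬q2 ∨ q3) forces q3 = True.
Set q4 = False.
Set q5 = True.
  then (¬q5 ∨ q7) forces q7 = True.
Set q6 = False.
All clauses satisfied.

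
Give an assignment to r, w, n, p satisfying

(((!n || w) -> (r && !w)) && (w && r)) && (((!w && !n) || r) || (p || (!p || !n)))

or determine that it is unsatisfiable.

Case w = True: the conjunct (!n || w) -> (r && !w) becomes (!n || True) -> (r && False) = False.
Case w = False: the conjunct w is False.
Both cases fail — unsatisfiable.

No satisfying assignment exists.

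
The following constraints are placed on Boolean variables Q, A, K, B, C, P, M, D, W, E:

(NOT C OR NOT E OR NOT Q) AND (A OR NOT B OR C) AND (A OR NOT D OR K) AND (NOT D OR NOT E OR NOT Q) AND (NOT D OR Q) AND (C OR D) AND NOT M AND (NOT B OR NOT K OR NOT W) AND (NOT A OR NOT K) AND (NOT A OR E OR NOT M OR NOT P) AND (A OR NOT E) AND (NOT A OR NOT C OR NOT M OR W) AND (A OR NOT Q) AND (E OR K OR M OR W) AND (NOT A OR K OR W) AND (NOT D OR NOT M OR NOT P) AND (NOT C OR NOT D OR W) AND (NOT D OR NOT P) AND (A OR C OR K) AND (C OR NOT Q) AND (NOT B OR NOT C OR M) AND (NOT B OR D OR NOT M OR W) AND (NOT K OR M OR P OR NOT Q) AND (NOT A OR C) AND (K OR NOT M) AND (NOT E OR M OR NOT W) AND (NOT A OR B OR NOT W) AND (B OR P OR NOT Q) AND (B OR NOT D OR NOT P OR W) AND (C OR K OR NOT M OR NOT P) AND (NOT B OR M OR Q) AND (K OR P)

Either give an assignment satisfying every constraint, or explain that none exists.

Unit clause (NOT M) forces M = False.
Set Q = False.
  then (NOT D OR Q) forces D = False.
  then (C OR D) forces C = True.
  then (NOT B OR NOT C OR M) forces B = False.
Try A = True:
  (NOT A OR NOT K) forces K = False.
  (NOT A OR K OR W) forces W = True.
  clause (NOT A OR B OR NOT W) is falsified — backtrack.
So A = False.
  then (A OR NOT E) forces E = False.
Set K = True.
Set P = True.
Set W = False.
All clauses satisfied.

Q: False, A: False, K: True, B: False, C: True, P: True, M: False, D: False, W: False, E: False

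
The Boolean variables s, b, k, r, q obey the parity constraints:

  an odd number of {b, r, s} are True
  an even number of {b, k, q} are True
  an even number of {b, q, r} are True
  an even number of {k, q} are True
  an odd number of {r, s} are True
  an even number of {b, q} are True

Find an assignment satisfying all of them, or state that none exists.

s = True; b = False; k = False; r = False; q = False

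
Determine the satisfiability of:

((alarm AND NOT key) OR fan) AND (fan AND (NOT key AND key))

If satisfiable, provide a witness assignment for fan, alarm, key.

UNSATISFIABLE

Case key = True: the conjunct NOT key is False.
Case key = False: the conjunct key is False.
Both cases fail — unsatisfiable.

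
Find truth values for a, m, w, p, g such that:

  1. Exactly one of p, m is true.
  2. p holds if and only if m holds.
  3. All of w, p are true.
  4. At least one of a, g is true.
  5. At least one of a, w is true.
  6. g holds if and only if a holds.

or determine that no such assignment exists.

No satisfying assignment exists.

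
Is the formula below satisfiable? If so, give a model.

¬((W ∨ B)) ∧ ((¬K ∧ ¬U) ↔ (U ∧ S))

K = False, B = False, U = True, W = False, S = False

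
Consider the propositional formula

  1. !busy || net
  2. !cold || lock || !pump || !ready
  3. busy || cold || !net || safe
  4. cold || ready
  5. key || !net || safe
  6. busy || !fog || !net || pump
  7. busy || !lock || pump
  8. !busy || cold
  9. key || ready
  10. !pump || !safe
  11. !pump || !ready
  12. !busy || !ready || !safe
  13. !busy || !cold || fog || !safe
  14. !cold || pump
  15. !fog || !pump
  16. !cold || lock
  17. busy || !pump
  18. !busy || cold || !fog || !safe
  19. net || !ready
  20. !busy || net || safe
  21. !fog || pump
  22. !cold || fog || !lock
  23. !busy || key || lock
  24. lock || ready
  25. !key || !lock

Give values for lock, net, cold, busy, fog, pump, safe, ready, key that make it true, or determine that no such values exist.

lock: False, net: True, cold: False, busy: False, fog: False, pump: False, safe: True, ready: True, key: False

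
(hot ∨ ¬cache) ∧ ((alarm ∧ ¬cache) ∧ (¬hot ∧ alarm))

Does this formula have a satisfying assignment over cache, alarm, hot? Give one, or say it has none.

cache = False; alarm = True; hot = False

  hot ∨ ¬cache = True
    ¬cache = True
  (alarm ∧ ¬cache) ∧ (¬hot ∧ alarm) = True
    alarm ∧ ¬cache = True
      ¬cache = True
    ¬hot ∧ alarm = True
      ¬hot = True
Both conjuncts True, so the formula holds.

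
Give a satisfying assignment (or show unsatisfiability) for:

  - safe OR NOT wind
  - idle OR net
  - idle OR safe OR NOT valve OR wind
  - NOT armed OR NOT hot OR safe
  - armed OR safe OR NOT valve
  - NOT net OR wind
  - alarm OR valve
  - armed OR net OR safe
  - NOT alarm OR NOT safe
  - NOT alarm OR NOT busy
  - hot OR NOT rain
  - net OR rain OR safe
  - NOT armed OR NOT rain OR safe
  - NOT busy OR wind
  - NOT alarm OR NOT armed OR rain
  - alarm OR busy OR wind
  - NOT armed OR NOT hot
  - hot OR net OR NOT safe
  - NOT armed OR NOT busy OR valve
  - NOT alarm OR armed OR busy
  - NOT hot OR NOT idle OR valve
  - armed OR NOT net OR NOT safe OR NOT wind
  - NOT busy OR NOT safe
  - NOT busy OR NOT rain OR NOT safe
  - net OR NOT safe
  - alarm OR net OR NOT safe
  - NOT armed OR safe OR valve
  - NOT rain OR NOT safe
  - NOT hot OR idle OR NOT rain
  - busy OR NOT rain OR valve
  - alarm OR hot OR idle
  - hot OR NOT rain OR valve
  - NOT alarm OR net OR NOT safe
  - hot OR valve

rain = False, valve = True, busy = False, armed = True, wind = True, net = True, safe = True, hot = False, idle = True, alarm = False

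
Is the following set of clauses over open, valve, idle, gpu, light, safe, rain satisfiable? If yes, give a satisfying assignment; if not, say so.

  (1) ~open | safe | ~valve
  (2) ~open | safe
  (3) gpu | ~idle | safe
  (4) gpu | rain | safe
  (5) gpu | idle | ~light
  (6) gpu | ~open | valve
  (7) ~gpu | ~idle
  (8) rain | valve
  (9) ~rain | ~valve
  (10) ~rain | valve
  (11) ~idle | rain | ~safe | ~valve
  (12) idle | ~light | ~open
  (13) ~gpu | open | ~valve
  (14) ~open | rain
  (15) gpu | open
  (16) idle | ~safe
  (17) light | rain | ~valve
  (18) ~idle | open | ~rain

UNSATISFIABLE

Case valve = True:
  (~rain | ~valve) forces rain = False.
  (~open | rain) forces open = False.
  (~gpu | open | ~valve) forces gpu = False.
  Clause (gpu | open) is falsified — contradiction.
Case valve = False:
  (rain | valve) forces rain = True.
  Clause (~rain | valve) is falsified — contradiction.
Both cases fail, so the formula is unsatisfiable.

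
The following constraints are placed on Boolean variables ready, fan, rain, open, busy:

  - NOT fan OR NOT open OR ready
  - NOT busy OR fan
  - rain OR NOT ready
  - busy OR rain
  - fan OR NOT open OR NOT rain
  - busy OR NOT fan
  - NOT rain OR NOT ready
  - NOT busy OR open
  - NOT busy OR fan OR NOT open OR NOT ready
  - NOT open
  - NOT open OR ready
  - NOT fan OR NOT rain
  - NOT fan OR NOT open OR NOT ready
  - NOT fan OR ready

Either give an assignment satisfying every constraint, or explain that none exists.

Unit clause (NOT open) forces open = False.
In (NOT busy OR open) only NOT busy is left, so busy = False.
In (busy OR rain) only rain is left, so rain = True.
In (busy OR NOT fan) only NOT fan is left, so fan = False.
In (NOT rain OR NOT ready) only NOT ready is left, so ready = False.
All clauses satisfied.

ready=F; fan=F; rain=T; open=F; busy=F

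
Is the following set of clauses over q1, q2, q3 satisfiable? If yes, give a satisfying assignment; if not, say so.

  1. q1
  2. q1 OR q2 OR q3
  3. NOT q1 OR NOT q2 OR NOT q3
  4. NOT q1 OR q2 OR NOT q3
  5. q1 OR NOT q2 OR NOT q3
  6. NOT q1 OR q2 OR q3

q1 = True; q2 = True; q3 = False

Unit clause (q1) forces q1 = True.
Try q2 = False:
  (NOT q1 OR q2 OR NOT q3) forces q3 = False.
  clause (NOT q1 OR q2 OR q3) is falsified — backtrack.
So q2 = True.
  then (NOT q1 OR NOT q2 OR NOT q3) forces q3 = False.
All clauses satisfied.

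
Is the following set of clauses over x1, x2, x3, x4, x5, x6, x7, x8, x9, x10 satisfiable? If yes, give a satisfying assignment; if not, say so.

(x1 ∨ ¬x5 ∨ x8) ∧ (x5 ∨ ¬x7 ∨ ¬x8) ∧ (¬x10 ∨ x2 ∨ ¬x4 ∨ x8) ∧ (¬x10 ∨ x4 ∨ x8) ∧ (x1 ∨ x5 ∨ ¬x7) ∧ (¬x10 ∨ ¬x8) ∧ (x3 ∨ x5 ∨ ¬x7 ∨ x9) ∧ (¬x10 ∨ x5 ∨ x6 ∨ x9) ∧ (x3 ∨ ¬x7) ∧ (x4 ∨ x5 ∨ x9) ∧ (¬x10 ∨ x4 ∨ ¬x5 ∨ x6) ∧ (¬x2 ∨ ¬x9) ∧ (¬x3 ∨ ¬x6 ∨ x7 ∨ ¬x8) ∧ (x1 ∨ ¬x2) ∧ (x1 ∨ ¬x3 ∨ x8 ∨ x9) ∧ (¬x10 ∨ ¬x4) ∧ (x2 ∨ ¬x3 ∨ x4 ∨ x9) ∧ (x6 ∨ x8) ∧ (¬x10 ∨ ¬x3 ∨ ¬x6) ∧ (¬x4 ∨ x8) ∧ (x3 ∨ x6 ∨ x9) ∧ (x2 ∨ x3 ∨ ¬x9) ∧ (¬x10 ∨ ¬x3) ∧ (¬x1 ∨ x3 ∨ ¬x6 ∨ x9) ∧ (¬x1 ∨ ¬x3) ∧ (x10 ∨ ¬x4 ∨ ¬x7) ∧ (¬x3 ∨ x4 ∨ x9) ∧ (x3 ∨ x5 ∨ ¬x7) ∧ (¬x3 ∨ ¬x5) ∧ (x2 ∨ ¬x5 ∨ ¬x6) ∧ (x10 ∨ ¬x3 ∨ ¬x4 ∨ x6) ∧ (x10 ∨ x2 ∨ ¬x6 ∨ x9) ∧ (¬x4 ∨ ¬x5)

Set x1 = False.
  then (x1 ∨ ¬x2) forces x2 = False.
Set x3 = True.
  then (¬x10 ∨ ¬x3) forces x10 = False.
  then (¬x3 ∨ ¬x5) forces x5 = False.
  then (x1 ∨ x5 ∨ ¬x7) forces x7 = False.
Try x4 = True:
  (¬x4 ∨ x8) forces x8 = True.
  (¬x3 ∨ ¬x6 ∨ x7 ∨ ¬x8) forces x6 = False.
  clause (x10 ∨ ¬x3 ∨ ¬x4 ∨ x6) is falsified — backtrack.
So x4 = False.
  then (x4 ∨ x5 ∨ x9) forces x9 = True.
Set x6 = True.
  then (¬x3 ∨ ¬x6 ∨ x7 ∨ ¬x8) forces x8 = False.
All clauses satisfied.

x1=F, x2=F, x3=T, x4=F, x5=F, x6=T, x7=F, x8=F, x9=T, x10=F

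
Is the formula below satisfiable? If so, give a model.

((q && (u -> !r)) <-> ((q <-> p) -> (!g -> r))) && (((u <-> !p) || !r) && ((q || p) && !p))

g: True, r: False, q: True, p: False, u: True

  (q && (u -> !r)) <-> ((q <-> p) -> (!g -> r)) = True
    q && (u -> !r) = True
      u -> !r = True
        !r = True
    (q <-> p) -> (!g -> r) = True
      q <-> p = False
      !g -> r = True
        !g = False
  ((u <-> !p) || !r) && ((q || p) && !p) = True
    (u <-> !p) || !r = True
      u <-> !p = True
        !p = True
      !r = True
    (q || p) && !p = True
      q || p = True
      !p = True
Both conjuncts True, so the formula holds.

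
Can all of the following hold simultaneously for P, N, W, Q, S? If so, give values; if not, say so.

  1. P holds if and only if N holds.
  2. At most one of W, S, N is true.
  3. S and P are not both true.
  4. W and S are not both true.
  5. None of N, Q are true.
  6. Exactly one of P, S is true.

P = False; N = False; W = False; Q = False; S = True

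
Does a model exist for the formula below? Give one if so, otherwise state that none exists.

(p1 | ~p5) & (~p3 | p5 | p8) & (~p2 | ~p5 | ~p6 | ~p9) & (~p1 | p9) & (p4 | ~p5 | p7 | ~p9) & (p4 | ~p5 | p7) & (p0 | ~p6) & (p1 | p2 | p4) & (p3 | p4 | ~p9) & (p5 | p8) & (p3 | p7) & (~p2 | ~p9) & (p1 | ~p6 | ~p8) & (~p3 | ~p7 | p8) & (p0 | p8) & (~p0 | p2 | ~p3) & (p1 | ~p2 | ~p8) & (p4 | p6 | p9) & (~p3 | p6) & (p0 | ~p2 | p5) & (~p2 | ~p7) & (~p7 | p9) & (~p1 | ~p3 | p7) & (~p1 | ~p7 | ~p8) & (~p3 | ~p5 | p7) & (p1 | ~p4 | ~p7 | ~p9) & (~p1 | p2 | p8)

UNSATISFIABLE

Case p1 = True:
  (~p1 | p9) forces p9 = True.
  (~p2 | ~p9) forces p2 = False.
  (~p1 | p2 | p8) forces p8 = True.
  (~p1 | ~p7 | ~p8) forces p7 = False.
  (p3 | p7) forces p3 = True.
  Clause (~p1 | ~p3 | p7) is falsified — contradiction.
Case p1 = False:
  (p1 | ~p5) forces p5 = False.
  (p5 | p8) forces p8 = True.
  (p1 | ~p6 | ~p8) forces p6 = False.
  (p1 | ~p2 | ~p8) forces p2 = False.
  (p1 | p2 | p4) forces p4 = True.
  (~p3 | p6) forces p3 = False.
  (p3 | p7) forces p7 = True.
  (~p7 | p9) forces p9 = True.
  Clause (p1 | ~p4 | ~p7 | ~p9) is falsified — contradiction.
Both cases fail, so the formula is unsatisfiable.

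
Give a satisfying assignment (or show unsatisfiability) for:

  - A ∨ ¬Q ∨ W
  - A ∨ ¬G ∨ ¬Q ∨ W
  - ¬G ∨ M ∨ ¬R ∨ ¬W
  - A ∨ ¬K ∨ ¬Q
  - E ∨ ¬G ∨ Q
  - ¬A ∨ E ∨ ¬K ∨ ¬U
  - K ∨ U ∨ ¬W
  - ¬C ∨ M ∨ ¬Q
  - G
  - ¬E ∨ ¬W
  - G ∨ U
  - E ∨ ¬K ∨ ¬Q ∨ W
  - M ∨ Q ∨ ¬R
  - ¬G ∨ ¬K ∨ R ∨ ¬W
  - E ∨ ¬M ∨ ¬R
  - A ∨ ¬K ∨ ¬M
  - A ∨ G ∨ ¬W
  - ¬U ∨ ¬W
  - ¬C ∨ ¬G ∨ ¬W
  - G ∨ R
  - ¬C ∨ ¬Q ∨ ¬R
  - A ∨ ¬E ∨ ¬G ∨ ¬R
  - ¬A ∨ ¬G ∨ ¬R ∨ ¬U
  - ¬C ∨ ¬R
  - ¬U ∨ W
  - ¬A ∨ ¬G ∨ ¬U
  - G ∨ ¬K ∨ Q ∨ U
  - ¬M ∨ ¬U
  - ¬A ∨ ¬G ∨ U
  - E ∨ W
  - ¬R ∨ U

Unit clause (G) forces G = True.
Try A = True:
  (¬A ∨ ¬G ∨ ¬U) forces U = False.
  clause (¬A ∨ ¬G ∨ U) is falsified — backtrack.
So A = False.
Set U = False.
  then (¬R ∨ U) forces R = False.
Set Q = False.
  then (E ∨ ¬G ∨ Q) forces E = True.
  then (¬E ∨ ¬W) forces W = False.
Set C = False.
Set K = False.
Set M = False.
All clauses satisfied.

A = False; U = False; Q = False; E = True; G = True; C = False; K = False; R = False; M = False; W = False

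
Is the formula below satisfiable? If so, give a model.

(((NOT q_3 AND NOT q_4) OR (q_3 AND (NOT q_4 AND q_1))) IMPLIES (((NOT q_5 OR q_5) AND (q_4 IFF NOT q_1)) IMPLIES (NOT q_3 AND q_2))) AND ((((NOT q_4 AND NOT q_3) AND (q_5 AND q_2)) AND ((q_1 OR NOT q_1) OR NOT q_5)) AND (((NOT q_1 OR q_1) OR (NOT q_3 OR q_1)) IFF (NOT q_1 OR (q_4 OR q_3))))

q_1 = False, q_2 = True, q_3 = False, q_4 = False, q_5 = True

  ((NOT q_3 AND NOT q_4) OR (q_3 AND (NOT q_4 AND q_1))) IMPLIES (((NOT q_5 OR q_5) AND (q_4 IFF NOT q_1)) IMPLIES (NOT q_3 AND q_2)) = True
    (NOT q_3 AND NOT q_4) OR (q_3 AND (NOT q_4 AND q_1)) = True
      NOT q_3 AND NOT q_4 = True
        NOT q_3 = True
        NOT q_4 = True
      q_3 AND (NOT q_4 AND q_1) = False
        NOT q_4 AND q_1 = False
          NOT q_4 = True
    ((NOT q_5 OR q_5) AND (q_4 IFF NOT q_1)) IMPLIES (NOT q_3 AND q_2) = True
      (NOT q_5 OR q_5) AND (q_4 IFF NOT q_1) = False
        NOT q_5 OR q_5 = True
          NOT q_5 = False
        q_4 IFF NOT q_1 = False
          NOT q_1 = True
      NOT q_3 AND q_2 = True
        NOT q_3 = True
  (((NOT q_4 AND NOT q_3) AND (q_5 AND q_2)) AND ((q_1 OR NOT q_1) OR NOT q_5)) AND (((NOT q_1 OR q_1) OR (NOT q_3 OR q_1)) IFF (NOT q_1 OR (q_4 OR q_3))) = True
    ((NOT q_4 AND NOT q_3) AND (q_5 AND q_2)) AND ((q_1 OR NOT q_1) OR NOT q_5) = True
      (NOT q_4 AND NOT q_3) AND (q_5 AND q_2) = True
        NOT q_4 AND NOT q_3 = True
          NOT q_4 = True
          NOT q_3 = True
        q_5 AND q_2 = True
      (q_1 OR NOT q_1) OR NOT q_5 = True
        q_1 OR NOT q_1 = True
          NOT q_1 = True
        NOT q_5 = False
    ((NOT q_1 OR q_1) OR (NOT q_3 OR q_1)) IFF (NOT q_1 OR (q_4 OR q_3)) = True
      (NOT q_1 OR q_1) OR (NOT q_3 OR q_1) = True
        NOT q_1 OR q_1 = True
          NOT q_1 = True
        NOT q_3 OR q_1 = True
          NOT q_3 = True
      NOT q_1 OR (q_4 OR q_3) = True
        NOT q_1 = True
        q_4 OR q_3 = False
Both conjuncts True, so the formula holds.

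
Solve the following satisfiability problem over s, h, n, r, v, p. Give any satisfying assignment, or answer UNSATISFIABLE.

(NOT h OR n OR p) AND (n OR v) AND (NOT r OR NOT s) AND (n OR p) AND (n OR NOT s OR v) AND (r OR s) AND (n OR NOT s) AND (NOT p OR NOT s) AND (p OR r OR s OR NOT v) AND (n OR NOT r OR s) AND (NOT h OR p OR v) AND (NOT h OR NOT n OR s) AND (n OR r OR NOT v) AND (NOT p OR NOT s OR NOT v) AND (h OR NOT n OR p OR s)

s = False, h = False, n = True, r = True, v = True, p = True

Set s = False.
  then (r OR s) forces r = True.
  then (n OR NOT r OR s) forces n = True.
  then (NOT h OR NOT n OR s) forces h = False.
  then (h OR NOT n OR p OR s) forces p = True.
Set v = True.
All clauses satisfied.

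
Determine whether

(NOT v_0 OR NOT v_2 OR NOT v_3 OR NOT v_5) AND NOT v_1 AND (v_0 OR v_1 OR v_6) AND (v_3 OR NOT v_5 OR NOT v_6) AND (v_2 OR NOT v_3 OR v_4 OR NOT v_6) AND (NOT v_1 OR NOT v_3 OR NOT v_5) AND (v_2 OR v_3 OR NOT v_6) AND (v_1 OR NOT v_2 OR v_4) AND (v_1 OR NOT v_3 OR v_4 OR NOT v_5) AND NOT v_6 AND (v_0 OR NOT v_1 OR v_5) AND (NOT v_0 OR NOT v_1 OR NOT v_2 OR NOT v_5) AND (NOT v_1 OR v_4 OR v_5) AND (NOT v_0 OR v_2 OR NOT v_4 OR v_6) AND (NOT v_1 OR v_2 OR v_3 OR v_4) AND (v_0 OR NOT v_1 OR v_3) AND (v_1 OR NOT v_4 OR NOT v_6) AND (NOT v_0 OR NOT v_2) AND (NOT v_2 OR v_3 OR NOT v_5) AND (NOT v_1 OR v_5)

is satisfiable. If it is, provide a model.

v_0 = True, v_1 = False, v_2 = False, v_3 = False, v_4 = False, v_5 = True, v_6 = False

Unit clause (NOT v_1) forces v_1 = False.
Unit clause (NOT v_6) forces v_6 = False.
In (v_0 OR v_1 OR v_6) only v_0 is left, so v_0 = True.
In (NOT v_0 OR NOT v_2) only NOT v_2 is left, so v_2 = False.
In (NOT v_0 OR v_2 OR NOT v_4 OR v_6) only NOT v_4 is left, so v_4 = False.
Set v_3 = False.
Set v_5 = True.
All clauses satisfied.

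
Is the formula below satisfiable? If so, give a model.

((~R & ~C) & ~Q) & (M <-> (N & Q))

M=F, Q=F, N=F, R=F, C=F

  (~R & ~C) & ~Q = True
    ~R & ~C = True
      ~R = True
      ~C = True
    ~Q = True
  M <-> (N & Q) = True
    N & Q = False
Both conjuncts True, so the formula holds.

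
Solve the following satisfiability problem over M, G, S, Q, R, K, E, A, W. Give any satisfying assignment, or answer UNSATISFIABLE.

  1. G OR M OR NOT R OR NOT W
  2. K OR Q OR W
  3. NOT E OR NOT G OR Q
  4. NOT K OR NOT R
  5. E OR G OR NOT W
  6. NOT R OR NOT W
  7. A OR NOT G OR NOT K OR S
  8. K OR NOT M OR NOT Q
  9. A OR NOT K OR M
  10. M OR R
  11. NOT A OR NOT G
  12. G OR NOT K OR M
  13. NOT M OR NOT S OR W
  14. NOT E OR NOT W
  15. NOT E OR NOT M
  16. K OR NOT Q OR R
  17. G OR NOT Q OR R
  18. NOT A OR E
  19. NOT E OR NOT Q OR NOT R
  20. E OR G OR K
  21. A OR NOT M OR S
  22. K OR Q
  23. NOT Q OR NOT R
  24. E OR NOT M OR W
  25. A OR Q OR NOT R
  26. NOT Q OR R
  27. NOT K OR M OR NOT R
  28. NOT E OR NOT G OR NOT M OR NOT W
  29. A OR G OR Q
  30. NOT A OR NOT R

M: True, G: True, S: True, Q: False, R: False, K: True, E: False, A: False, W: True

Try M = False:
  (M OR R) forces R = True.
  (NOT K OR NOT R) forces K = False.
  (NOT R OR NOT W) forces W = False.
  (K OR Q OR W) forces Q = True.
  clause (NOT Q OR NOT R) is falsified — backtrack.
So M = True.
  then (NOT E OR NOT M) forces E = False.
  then (NOT A OR E) forces A = False.
  then (A OR NOT M OR S) forces S = True.
  then (E OR NOT M OR W) forces W = True.
  then (E OR G OR NOT W) forces G = True.
  then (NOT R OR NOT W) forces R = False.
  then (NOT Q OR R) forces Q = False.
  then (K OR Q) forces K = True.
All clauses satisfied.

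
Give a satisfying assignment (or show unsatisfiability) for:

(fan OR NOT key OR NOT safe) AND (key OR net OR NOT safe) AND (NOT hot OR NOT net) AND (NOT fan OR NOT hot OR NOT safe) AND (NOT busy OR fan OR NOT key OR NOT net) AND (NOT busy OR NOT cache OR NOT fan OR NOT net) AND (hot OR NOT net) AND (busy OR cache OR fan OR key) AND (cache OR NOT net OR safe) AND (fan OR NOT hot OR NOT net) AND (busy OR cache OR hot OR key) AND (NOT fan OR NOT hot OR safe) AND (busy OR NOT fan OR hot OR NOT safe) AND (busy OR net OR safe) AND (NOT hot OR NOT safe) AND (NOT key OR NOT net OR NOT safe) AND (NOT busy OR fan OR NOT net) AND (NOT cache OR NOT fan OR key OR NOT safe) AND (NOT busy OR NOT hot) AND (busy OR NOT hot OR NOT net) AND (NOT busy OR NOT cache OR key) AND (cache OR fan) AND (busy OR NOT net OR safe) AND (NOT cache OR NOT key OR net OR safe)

safe = False; hot = False; key = True; cache = False; fan = True; busy = True; net = False

Set safe = False.
Try hot = True:
  (NOT hot OR NOT net) forces net = False.
  (NOT fan OR NOT hot OR safe) forces fan = False.
  (busy OR net OR safe) forces busy = True.
  clause (NOT busy OR NOT hot) is falsified — backtrack.
So hot = False.
  then (hot OR NOT net) forces net = False.
  then (busy OR net OR safe) forces busy = True.
Set key = True.
  then (NOT cache OR NOT key OR net OR safe) forces cache = False.
  then (cache OR fan) forces fan = True.
All clauses satisfied.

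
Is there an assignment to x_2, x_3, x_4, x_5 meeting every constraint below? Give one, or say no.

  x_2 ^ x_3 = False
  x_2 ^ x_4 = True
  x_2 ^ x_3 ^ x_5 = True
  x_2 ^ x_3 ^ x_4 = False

x_2 = True, x_3 = True, x_4 = False, x_5 = True

x_2 ^ x_3 = T ^ T = False ✓
x_2 ^ x_4 = T ^ F = True ✓
x_2 ^ x_3 ^ x_5 = T ^ T ^ T = True ✓
x_2 ^ x_3 ^ x_4 = T ^ T ^ F = False ✓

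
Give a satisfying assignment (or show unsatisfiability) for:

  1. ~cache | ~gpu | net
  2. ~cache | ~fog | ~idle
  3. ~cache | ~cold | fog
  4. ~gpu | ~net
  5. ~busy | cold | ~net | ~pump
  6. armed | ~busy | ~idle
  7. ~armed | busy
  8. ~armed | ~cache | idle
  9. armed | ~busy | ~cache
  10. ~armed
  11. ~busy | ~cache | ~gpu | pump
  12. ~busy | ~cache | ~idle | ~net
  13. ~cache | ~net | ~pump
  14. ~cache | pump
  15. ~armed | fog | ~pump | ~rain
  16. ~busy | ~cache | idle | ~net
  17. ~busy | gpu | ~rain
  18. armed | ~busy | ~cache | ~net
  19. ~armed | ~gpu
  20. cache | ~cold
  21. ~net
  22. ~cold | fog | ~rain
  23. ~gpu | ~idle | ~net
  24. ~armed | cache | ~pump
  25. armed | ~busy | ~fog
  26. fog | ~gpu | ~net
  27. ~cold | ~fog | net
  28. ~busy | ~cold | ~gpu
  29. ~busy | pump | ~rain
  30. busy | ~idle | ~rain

Unit clause (~armed) forces armed = False.
Unit clause (~net) forces net = False.
Set pump = True.
Set busy = False.
Set rain = False.
Try cold = True:
  (cache | ~cold) forces cache = True.
  (~cache | ~gpu | net) forces gpu = False.
  (~cache | ~cold | fog) forces fog = True.
  clause (~cold | ~fog | net) is falsified — backtrack.
So cold = False.
Set idle = True.
Set cache = False.
Set fog = True.
Set gpu = True.
All clauses satisfied.

net=F, pump=T, busy=F, rain=F, cold=F, idle=T, armed=F, cache=F, fog=T, gpu=T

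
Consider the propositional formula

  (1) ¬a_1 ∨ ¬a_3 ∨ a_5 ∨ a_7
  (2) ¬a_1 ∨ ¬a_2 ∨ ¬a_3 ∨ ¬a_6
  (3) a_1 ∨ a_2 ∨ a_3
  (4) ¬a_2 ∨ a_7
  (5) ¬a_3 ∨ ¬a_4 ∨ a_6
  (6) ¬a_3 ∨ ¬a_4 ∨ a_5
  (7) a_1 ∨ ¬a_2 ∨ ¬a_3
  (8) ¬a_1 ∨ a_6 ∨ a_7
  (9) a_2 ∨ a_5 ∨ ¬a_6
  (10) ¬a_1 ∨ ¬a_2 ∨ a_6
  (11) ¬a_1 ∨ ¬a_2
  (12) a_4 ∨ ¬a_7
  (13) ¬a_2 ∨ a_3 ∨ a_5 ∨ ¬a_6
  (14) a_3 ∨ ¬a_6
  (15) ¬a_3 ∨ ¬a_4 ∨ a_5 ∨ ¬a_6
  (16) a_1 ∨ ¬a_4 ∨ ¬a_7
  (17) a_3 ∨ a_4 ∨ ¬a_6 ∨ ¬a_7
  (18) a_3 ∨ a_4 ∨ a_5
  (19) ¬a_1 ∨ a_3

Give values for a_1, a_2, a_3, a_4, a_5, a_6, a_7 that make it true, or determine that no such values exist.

Set a_1 = True.
  then (¬a_1 ∨ ¬a_2) forces a_2 = False.
  then (¬a_1 ∨ a_3) forces a_3 = True.
Set a_4 = True.
  then (¬a_3 ∨ ¬a_4 ∨ a_6) forces a_6 = True.
  then (¬a_3 ∨ ¬a_4 ∨ a_5) forces a_5 = True.
Set a_7 = False.
All clauses satisfied.

a_1=T; a_2=F; a_3=T; a_4=T; a_5=T; a_6=T; a_7=F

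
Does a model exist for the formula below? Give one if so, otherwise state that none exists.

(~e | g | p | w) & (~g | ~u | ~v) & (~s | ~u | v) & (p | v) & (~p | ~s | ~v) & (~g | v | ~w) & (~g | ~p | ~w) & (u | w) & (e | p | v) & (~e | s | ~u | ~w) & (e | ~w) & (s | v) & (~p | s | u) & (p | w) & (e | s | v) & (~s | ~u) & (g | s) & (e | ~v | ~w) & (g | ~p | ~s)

Set g = True.
Try p = True:
  (~g | ~p | ~w) forces w = False.
  (u | w) forces u = True.
  (~g | ~u | ~v) forces v = False.
  (~s | ~u | v) forces s = False.
  clause (s | v) is falsified — backtrack.
So p = False.
  then (p | v) forces v = True.
  then (p | w) forces w = True.
  then (e | ~v | ~w) forces e = True.
  then (~g | ~u | ~v) forces u = False.
Set s = True.
All clauses satisfied.

g: True, p: False, v: True, e: True, s: True, w: True, u: False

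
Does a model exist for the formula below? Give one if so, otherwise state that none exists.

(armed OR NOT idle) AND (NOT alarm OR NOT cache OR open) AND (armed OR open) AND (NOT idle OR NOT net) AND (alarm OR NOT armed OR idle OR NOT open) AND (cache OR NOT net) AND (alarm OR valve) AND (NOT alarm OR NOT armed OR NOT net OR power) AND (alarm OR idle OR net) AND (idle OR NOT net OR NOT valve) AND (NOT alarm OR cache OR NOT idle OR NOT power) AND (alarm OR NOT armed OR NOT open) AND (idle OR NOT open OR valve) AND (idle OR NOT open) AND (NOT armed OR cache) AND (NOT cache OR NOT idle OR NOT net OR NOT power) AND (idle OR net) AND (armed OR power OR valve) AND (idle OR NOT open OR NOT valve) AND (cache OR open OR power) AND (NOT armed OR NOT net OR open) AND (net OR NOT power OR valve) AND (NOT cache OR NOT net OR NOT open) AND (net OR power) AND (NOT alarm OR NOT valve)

cache = True, idle = True, open = False, net = False, power = True, valve = True, armed = True, alarm = False

Try cache = False:
  (cache OR NOT net) forces net = False.
  (NOT armed OR cache) forces armed = False.
  (armed OR NOT idle) forces idle = False.
  clause (idle OR net) is falsified — backtrack.
So cache = True.
Set idle = True.
  then (armed OR NOT idle) forces armed = True.
  then (NOT idle OR NOT net) forces net = False.
  then (net OR power) forces power = True.
  then (net OR NOT power OR valve) forces valve = True.
  then (NOT alarm OR NOT valve) forces alarm = False.
  then (alarm OR NOT armed OR NOT open) forces open = False.
All clauses satisfied.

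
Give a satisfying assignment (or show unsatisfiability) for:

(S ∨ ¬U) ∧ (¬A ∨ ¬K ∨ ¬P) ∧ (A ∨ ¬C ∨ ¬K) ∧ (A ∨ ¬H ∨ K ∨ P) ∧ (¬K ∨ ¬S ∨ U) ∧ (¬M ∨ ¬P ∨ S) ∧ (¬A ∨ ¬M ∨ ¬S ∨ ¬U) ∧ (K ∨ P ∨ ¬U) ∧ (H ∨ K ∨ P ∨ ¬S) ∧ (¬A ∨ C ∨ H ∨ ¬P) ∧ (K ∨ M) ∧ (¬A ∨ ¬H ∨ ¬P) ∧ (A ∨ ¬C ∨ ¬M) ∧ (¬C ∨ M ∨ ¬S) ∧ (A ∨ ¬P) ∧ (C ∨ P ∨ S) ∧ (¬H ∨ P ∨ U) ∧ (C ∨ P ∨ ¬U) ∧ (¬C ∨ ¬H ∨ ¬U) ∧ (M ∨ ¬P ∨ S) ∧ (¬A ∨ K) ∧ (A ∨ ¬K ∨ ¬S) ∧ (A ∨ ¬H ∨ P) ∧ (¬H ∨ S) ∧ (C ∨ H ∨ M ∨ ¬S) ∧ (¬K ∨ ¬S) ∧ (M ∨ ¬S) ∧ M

Unit clause (M) forces M = True.
Set K = True.
  then (¬K ∨ ¬S) forces S = False.
  then (S ∨ ¬U) forces U = False.
  then (¬M ∨ ¬P ∨ S) forces P = False.
  then (C ∨ P ∨ S) forces C = True.
  then (¬H ∨ P ∨ U) forces H = False.
  then (A ∨ ¬C ∨ ¬K) forces A = True.
All clauses satisfied.

K=T; A=T; U=F; C=T; H=F; S=F; M=T; P=F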